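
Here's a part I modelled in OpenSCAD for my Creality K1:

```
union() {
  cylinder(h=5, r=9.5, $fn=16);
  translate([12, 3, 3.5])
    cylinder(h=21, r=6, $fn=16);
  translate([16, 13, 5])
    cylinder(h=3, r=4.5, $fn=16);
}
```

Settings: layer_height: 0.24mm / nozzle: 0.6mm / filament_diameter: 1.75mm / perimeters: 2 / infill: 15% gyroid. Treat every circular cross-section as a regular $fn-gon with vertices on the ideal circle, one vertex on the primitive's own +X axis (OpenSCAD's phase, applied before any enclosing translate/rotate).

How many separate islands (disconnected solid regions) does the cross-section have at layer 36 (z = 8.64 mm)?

1

At z = 8.64 mm: the cylinder is not intersected at this z (z outside [0, 5]); the r=6 cylinder at (12, 3) contributes a regular 16-gon of circumradius 6; the cylinder at (16, 13) is not intersected at this z (z outside [5, 8]); Merging all regions: only the r=6 cylinder at (12, 3) is present, so the union is just that shape — 1 connected region. Overall, the cross-section is a single solid region. Island count = 1.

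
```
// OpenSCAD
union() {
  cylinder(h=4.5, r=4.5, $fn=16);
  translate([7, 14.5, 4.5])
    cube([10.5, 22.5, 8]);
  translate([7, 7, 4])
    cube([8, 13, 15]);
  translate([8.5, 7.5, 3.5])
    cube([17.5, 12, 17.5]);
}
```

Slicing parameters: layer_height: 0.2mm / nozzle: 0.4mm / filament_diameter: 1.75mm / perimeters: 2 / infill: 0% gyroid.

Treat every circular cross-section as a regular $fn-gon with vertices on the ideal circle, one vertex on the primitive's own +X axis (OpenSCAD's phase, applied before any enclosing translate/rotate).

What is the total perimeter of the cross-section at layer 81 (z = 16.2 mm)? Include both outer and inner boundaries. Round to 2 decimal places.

At z = 16.2 mm: the cylinder is not intersected at this z (z outside [0, 4.5]); the cube at (7, 14.5) does not reach this height (z outside [4.5, 12.5]); the cube at (7, 7) is present — its section is the full 8×13 rectangle (perimeter 42.00 mm); the 17.5×12 cube at (8.5, 7.5) contributes its full rectangle (perimeter 59.00 mm); Combining (union): the regions partially overlap (shared area 78.00 mm²), so the edge portions inside another operand are dropped and the merged outline is re-measured after clipping — boundary = 64.00 mm. Overall, the cross-section is a single solid region. Total boundary length (outer) = 64.00 mm.

64.00 mm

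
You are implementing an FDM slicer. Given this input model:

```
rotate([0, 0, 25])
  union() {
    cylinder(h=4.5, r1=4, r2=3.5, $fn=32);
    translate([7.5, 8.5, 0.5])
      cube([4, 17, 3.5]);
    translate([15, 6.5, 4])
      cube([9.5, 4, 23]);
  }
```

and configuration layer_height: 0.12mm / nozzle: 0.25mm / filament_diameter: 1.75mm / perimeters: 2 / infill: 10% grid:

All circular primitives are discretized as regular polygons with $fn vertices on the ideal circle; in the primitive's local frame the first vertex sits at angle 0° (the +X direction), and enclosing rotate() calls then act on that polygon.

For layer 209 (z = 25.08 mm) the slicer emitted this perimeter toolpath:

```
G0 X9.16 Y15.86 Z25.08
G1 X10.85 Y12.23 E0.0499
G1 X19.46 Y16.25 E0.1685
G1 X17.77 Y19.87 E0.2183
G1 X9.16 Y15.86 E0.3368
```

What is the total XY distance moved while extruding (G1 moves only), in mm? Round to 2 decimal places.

Sum the Euclidean lengths of each G1 segment: total = 27.00 mm.

27.00 mm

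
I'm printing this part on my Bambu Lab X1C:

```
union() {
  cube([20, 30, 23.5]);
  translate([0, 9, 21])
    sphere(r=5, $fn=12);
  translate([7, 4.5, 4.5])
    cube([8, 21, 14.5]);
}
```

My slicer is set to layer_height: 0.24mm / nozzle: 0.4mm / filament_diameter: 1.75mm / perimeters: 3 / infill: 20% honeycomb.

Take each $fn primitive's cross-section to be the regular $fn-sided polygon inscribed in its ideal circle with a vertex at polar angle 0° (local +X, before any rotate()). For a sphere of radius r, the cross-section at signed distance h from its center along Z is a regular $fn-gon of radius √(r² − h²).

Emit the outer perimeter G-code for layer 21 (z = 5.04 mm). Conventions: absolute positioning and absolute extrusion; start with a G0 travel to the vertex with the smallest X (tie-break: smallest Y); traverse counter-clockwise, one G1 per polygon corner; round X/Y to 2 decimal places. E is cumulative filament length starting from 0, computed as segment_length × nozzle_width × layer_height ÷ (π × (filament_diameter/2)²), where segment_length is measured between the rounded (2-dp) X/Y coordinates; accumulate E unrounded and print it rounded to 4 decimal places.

At z = 5.04 mm: the 20×30 cube contributes its full rectangle; the sphere at (0, 9) is not intersected at this z (|z−center|=15.960 > r=5); the cube at (7, 4.5) is present — its section is the full 8×21 rectangle; Taking the union: the 8×21 cube at (7, 4.5) lies entirely inside the 20×30 cube, so the union is just the 20×30 cube — 1 connected region. The outline is a single polygon with 4 vertices. Extrusion per mm of travel: 0.4 × 0.24 / (π × 0.875²) = 0.039912. Accumulating E over each segment gives final E = 3.9912.

G0 X0.00 Y0.00 Z5.04
G1 X20.00 Y0.00 E0.7982
G1 X20.00 Y30.00 E1.9956
G1 X0.00 Y30.00 E2.7939
G1 X0.00 Y0.00 E3.9912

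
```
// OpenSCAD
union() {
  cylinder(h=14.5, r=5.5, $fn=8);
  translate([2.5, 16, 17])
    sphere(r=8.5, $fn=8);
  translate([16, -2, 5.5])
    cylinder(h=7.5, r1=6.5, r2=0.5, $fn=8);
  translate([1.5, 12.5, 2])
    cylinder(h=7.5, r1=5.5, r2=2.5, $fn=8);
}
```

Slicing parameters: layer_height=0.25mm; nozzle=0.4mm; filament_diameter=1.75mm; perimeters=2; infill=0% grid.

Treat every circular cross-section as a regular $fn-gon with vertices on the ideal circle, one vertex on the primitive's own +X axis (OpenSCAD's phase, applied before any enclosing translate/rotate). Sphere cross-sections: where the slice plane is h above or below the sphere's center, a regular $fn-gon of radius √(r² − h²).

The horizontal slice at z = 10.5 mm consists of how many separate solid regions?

3

At z = 10.5 mm: the r=5.5 cylinder contributes a regular 8-gon of circumradius 5.5; the r=8.5 sphere at (2.5, 16) slices to a regular 8-gon of circumradius 5.477 (√(r²−h²) with h=6.5 from center); the cone at (16, -2): at t=0.667 of its height the radius interpolates to r₁+(r₂−r₁)t = 2.500, giving a regular 8-gon of that circumradius; the cone at (1.5, 12.5) is absent (z outside [2, 9.5]); Taking the union: the 3 present regions are separate (no shared area or edge), so areas and boundary lengths simply add and each stays a separate island — 3 connected regions. The result has 3 disconnected regions.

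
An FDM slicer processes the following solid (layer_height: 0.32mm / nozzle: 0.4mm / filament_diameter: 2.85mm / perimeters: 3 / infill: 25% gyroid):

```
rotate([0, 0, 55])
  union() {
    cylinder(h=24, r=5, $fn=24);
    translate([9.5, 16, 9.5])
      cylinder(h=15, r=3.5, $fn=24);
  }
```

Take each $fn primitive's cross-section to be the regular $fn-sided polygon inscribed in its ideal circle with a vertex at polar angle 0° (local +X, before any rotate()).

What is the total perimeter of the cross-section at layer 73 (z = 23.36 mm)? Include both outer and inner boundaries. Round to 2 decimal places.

At z = 23.36 mm: the r=5 cylinder gives a regular 24-gon of circumradius 5 (constant along its height) (perimeter = 2·24·5.000·sin(180°/24) = 31.33 mm); the r=3.5 cylinder at (9.5, 16) contributes a regular 24-gon of circumradius 3.5 (perimeter = 2·24·3.500·sin(180°/24) = 21.93 mm); Taking the union: the 2 present regions are separate (no shared area or edge), so areas and boundary lengths simply add and each stays a separate island — boundary = 53.25 mm; (rotated 55° about Z; rotation is an isometry so areas/perimeters/island counts are preserved). Overall, the cross-section has 2 separate islands. Total boundary length (outer) = 53.25 mm.

53.25 mm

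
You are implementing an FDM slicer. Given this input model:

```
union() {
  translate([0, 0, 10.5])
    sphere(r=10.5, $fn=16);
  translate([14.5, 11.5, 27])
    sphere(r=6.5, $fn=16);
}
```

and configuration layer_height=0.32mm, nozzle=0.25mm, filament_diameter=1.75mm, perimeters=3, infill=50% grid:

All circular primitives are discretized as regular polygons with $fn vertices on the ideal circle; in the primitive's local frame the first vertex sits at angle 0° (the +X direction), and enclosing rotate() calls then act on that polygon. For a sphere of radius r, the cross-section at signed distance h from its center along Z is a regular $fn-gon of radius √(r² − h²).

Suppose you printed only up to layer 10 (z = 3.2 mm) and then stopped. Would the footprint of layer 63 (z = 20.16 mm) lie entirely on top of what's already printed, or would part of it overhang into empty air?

Compare the two slices. At z = 3.2: the r=10.5 sphere contributes a regular 16-gon of circumradius √(10.5²−7.3²) = 7.547 (area = (16/2)·7.547²·sin(360°/16) = 174.38 mm²); the sphere at (14.5, 11.5) is not intersected at this z (|z−center|=23.800 > r=6.5); Taking the union: only the r=10.5 sphere is present, so the union is just that shape — area = 174.38 mm². At z = 20.16: the sphere: section is a regular 16-gon, circumradius = √(r²−h²) = √(10.5²−9.66²) = 4.115 (area = (16/2)·4.115²·sin(360°/16) = 51.84 mm²); the sphere at (14.5, 11.5) does not reach this height (|z−center|=6.840 > r=6.5); Merging all regions: only the r=10.5 sphere is present, so the union is just that shape — area = 51.84 mm². Checking containment: the cross-section at z = 20.16 is a subset of the cross-section at z = 3.2.

entirely on top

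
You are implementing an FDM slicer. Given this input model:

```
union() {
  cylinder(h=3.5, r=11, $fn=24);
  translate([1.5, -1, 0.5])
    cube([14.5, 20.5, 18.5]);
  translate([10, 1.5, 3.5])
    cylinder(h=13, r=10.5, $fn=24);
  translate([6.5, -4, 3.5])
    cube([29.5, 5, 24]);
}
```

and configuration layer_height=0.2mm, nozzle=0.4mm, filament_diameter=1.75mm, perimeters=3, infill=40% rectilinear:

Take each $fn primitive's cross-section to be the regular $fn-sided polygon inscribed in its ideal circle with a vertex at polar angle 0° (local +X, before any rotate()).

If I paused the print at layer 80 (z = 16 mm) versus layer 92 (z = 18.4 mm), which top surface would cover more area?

Layer 80 (z = 16): the cylinder is absent (z outside [0, 3.5]); the 14.5×20.5 cube at (1.5, -1) contributes its full rectangle (area 297.25 mm²); the r=10.5 cylinder at (10, 1.5) contributes a regular 24-gon of circumradius 10.5 (area = (24/2)·10.500²·sin(360°/24) = 342.42 mm²); the cube at (6.5, -4) is present — its section is the full 29.5×5 rectangle (area 147.50 mm²); Merging all regions: the regions partially overlap — summed areas 787.17 mm² minus the doubly-counted overlap 239.77 mm² gives 547.39 mm² — area = 547.39 mm². So its area = 547.39 mm². Layer 92 (z = 18.4): the cylinder is absent (z outside [0, 3.5]); the cube at (1.5, -1) is present — its section is the full 14.5×20.5 rectangle (area 297.25 mm²); the cylinder at (10, 1.5) does not reach this height (z outside [3.5, 16.5]); the cube at (6.5, -4) (footprint 29.5×5) is included at this height (area 147.50 mm²); Combining (union): the regions partially overlap — summed areas 444.75 mm² minus the doubly-counted overlap 19.00 mm² gives 425.75 mm² — area = 425.75 mm². So its area = 425.75 mm². Layer 80 is larger (547.39 vs 425.75 mm²).

layer 80 (z = 16 mm)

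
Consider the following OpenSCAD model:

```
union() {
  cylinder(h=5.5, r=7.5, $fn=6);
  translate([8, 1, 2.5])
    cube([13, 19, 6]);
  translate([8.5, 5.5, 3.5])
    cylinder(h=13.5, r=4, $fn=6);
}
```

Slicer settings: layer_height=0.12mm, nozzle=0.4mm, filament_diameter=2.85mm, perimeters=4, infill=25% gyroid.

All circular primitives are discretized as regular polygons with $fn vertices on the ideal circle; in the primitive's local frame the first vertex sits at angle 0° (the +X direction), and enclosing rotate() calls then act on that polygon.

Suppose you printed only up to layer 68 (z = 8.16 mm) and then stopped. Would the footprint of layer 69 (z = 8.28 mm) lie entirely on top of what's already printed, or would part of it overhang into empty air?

Compare the two slices. At z = 8.16: the cylinder does not reach this height (z outside [0, 5.5]); the cube at (8, 1) (footprint 13×19) is included at this height (area 247.00 mm²); the cylinder at (8.5, 5.5): section is a regular 6-gon, circumradius r=4 (area = (6/2)·4.000²·sin(360°/6) = 41.57 mm²); Merging all regions: the regions partially overlap — summed areas 288.57 mm² minus the doubly-counted overlap 24.25 mm² gives 264.32 mm² — area = 264.32 mm². At z = 8.28: the cylinder is absent (z outside [0, 5.5]); the cube at (8, 1) (footprint 13×19) is included at this height (area 247.00 mm²); the r=4 cylinder at (8.5, 5.5) gives a regular 6-gon of circumradius 4 (constant along its height) (area = (6/2)·4.000²·sin(360°/6) = 41.57 mm²); Combining (union): the regions partially overlap — summed areas 288.57 mm² minus the doubly-counted overlap 24.25 mm² gives 264.32 mm² — area = 264.32 mm². Checking containment: the cross-section at z = 8.28 is a subset of the cross-section at z = 8.16.

entirely on top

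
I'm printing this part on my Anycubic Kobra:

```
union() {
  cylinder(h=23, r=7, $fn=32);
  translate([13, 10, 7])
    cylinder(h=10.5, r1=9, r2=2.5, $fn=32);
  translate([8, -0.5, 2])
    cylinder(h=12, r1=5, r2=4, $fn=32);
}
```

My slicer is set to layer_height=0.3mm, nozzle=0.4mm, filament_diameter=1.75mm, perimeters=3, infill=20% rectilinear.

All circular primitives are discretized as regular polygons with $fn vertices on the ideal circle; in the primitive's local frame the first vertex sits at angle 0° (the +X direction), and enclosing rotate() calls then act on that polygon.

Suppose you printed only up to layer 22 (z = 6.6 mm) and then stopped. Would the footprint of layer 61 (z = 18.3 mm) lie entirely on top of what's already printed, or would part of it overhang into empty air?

Compare the two slices. At z = 6.6: the cylinder: section is a regular 32-gon, circumradius r=7 (area = (32/2)·7.000²·sin(360°/32) = 152.95 mm²); the cone at (13, 10) is not intersected at this z (z outside [7, 17.5]); the cone at (8, -0.5) contributes a regular 32-gon of circumradius 4.617 (interpolated between r1=5 and r2=4 at t=0.383) (area = (32/2)·4.617²·sin(360°/32) = 66.53 mm²); Combining (union): the regions partially overlap — summed areas 219.48 mm² minus the doubly-counted overlap 19.88 mm² gives 199.60 mm² — area = 199.60 mm². At z = 18.3: the r=7 cylinder contributes a regular 32-gon of circumradius 7 (area = (32/2)·7.000²·sin(360°/32) = 152.95 mm²); the cone at (13, 10) does not reach this height (z outside [7, 17.5]); the cone at (8, -0.5) does not reach this height (z outside [2, 14]); Taking the union: only the r=7 cylinder is present, so the union is just that shape — area = 152.95 mm². Checking containment: the cross-section at z = 18.3 is a subset of the cross-section at z = 6.6.

entirely on top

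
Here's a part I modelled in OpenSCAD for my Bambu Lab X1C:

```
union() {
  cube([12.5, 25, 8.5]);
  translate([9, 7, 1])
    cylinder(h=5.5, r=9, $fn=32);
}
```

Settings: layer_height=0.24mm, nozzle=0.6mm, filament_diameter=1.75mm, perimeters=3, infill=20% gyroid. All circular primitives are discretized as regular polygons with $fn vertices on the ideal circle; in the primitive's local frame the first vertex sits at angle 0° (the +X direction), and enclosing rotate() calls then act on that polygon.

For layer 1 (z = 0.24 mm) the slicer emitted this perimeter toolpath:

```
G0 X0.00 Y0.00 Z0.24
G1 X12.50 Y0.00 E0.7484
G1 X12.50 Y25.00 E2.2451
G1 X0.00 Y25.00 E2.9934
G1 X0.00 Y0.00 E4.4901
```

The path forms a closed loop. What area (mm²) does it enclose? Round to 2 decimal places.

312.50 mm²

Apply the shoelace formula to the sequence of (X, Y) vertices; enclosed area = 312.50 mm².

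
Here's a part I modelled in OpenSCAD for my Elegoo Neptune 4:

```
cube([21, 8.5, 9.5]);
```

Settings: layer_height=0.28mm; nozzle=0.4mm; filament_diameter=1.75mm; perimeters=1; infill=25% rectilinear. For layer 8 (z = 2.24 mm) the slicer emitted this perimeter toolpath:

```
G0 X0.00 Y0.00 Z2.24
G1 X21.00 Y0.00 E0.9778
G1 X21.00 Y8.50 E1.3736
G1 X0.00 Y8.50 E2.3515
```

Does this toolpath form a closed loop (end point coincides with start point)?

no

Start point (G0): (0.00, 0.00). End point (last G1): the path does not return to the start — open.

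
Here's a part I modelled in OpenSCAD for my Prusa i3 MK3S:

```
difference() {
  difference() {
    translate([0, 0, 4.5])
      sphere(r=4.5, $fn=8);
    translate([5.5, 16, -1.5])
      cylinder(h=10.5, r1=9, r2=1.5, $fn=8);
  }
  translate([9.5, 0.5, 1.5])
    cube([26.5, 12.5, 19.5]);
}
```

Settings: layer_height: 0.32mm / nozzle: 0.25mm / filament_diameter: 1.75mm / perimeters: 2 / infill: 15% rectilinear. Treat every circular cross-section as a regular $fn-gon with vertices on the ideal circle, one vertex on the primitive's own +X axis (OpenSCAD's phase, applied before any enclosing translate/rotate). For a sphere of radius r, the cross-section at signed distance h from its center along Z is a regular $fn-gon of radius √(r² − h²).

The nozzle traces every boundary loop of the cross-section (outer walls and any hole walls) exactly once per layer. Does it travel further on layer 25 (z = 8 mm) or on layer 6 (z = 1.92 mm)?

Layer 25 (z = 8): the r=4.5 sphere slices to a regular 8-gon of circumradius 2.828 (√(r²−h²) with h=3.5 from center) (perimeter = 2·8·2.828·sin(180°/8) = 17.32 mm); the cone at (5.5, 16): at t=0.905 of its height the radius interpolates to r₁+(r₂−r₁)t = 2.214, giving a regular 8-gon of that circumradius (perimeter = 2·8·2.214·sin(180°/8) = 13.56 mm); Subtracting the remaining from the first: starting from the r=4.5 sphere, the cone at (5.5, 16) misses the remaining region (no effect) — boundary = 17.32 mm; the 26.5×12.5 cube at (9.5, 0.5) contributes its full rectangle (perimeter 78.00 mm); Subtracting the remaining from the first: starting from the result so far, the 26.5×12.5 cube at (9.5, 0.5) misses the remaining region (no effect) — boundary = 17.32 mm. So its perimeter = 17.32 mm. Layer 6 (z = 1.92): the sphere: section is a regular 8-gon, circumradius = √(r²−h²) = √(4.5²−2.58²) = 3.687 (perimeter = 2·8·3.687·sin(180°/8) = 22.57 mm); the cone at (5.5, 16) contributes a regular 8-gon of circumradius 6.557 (interpolated between r1=9 and r2=1.5 at t=0.326) (perimeter = 2·8·6.557·sin(180°/8) = 40.15 mm); Taking the first minus the rest: starting from the r=4.5 sphere, the cone at (5.5, 16) misses the remaining region (no effect) — boundary = 22.57 mm; the 26.5×12.5 cube at (9.5, 0.5) contributes its full rectangle (perimeter 78.00 mm); Taking the first minus the rest: starting from the result so far, the 26.5×12.5 cube at (9.5, 0.5) misses the remaining region (no effect) — boundary = 22.57 mm. So its perimeter = 22.57 mm. Layer 6 is larger (22.57 vs 17.32 mm).

layer 6 (z = 1.92 mm)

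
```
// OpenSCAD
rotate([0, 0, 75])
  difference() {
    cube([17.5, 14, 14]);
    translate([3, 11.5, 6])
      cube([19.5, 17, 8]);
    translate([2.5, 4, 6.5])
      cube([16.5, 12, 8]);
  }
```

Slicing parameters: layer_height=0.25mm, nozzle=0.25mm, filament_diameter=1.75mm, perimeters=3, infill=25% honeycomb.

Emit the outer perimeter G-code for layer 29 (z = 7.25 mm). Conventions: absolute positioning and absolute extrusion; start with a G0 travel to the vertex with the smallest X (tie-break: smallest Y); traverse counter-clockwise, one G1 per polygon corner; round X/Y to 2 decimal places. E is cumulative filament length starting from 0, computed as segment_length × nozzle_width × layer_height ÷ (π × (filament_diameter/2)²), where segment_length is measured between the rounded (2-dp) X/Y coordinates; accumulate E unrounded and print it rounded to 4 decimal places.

G0 X-13.52 Y3.62 Z7.25
G1 X0.00 Y0.00 E0.3637
G1 X4.53 Y16.90 E0.8183
G1 X0.67 Y17.94 E0.9222
G1 X-3.22 Y3.45 E1.3120
G1 X-12.88 Y6.04 E1.5719
G1 X-13.52 Y3.62 E1.6370

At z = 7.25 mm: the 17.5×14 cube contributes its full rectangle; the cube at (3, 11.5) is present — its section is the full 19.5×17 rectangle; the cube at (2.5, 4) (footprint 16.5×12) is included at this height; Taking the first minus the rest: starting from the 17.5×14 cube, the 19.5×17 cube at (3, 11.5) partially overlaps it — only the 36.25 mm² overlap (of its 331.50 mm²) is removed, clipping the outline; the 16.5×12 cube at (2.5, 4) partially overlaps it — only the 113.75 mm² overlap (of its 198.00 mm²) is removed, clipping the outline — 1 connected region; (whole slice rotated 75° about Z — lengths, areas and connectivity unchanged). The outline is a single polygon with 6 vertices. Extrusion per mm of travel: 0.25 × 0.25 / (π × 0.875²) = 0.025984. Accumulating E over each segment gives final E = 1.6370.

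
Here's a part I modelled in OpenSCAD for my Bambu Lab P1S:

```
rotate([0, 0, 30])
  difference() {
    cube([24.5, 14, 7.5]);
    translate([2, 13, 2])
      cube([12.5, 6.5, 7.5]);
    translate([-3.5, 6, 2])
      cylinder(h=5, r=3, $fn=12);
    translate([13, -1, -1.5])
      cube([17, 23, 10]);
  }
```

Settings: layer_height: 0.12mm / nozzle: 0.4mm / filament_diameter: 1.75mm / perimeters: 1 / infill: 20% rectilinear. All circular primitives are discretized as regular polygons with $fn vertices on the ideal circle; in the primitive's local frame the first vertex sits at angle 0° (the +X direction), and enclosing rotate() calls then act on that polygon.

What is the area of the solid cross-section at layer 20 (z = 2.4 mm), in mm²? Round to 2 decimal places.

At z = 2.4 mm: the cube is present — its section is the full 24.5×14 rectangle (area 343.00 mm²); the cube at (2, 13) is present — its section is the full 12.5×6.5 rectangle (area 81.25 mm²); the r=3 cylinder at (-3.5, 6) gives a regular 12-gon of circumradius 3 (constant along its height) (area = (12/2)·3.000²·sin(360°/12) = 27.00 mm²); the 17×23 cube at (13, -1) contributes its full rectangle (area 391.00 mm²); Taking the first minus the rest: starting from the 24.5×14 cube (343.00 mm²), the 12.5×6.5 cube at (2, 13) partially overlaps it — only the 12.50 mm² overlap (of its 81.25 mm²) is removed, clipping the outline; the r=3 cylinder at (-3.5, 6) misses the remaining region (no effect); the 17×23 cube at (13, -1) partially overlaps it — only the 159.50 mm² overlap (of its 391.00 mm²) is removed, clipping the outline — area = 171.00 mm²; (rotated 30° about Z; rotation is an isometry so areas/perimeters/island counts are preserved). Overall, the cross-section is a single solid region. Net area = 171.00 mm².

171.00 mm²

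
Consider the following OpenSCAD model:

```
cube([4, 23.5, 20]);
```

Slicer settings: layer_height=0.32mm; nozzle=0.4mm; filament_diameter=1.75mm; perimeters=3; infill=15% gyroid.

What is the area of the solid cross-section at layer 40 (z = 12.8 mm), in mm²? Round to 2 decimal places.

94.00 mm²

At z = 12.8 mm: the 4×23.5 cube contributes its full rectangle (area 94.00 mm²). Overall, the cross-section is a single solid region. Net area = 94.00 mm².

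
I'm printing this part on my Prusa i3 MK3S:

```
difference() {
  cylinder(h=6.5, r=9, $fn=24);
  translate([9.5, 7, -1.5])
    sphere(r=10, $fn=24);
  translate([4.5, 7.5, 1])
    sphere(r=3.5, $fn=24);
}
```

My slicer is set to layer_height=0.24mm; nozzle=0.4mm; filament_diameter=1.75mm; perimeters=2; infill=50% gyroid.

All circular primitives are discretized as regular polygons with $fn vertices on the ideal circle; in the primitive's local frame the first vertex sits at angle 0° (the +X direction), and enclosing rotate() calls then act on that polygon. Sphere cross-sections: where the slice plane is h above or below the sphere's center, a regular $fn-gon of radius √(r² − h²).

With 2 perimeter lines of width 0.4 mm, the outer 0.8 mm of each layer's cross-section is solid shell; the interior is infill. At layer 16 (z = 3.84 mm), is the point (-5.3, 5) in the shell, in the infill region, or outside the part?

At z = 3.84 mm: the r=9 cylinder gives a regular 24-gon of circumradius 9 (constant along its height); the r=10 sphere at (9.5, 7) slices to a regular 24-gon of circumradius 8.455 (√(r²−h²) with h=5.34 from center); the r=3.5 sphere at (4.5, 7.5) contributes a regular 24-gon of circumradius √(3.5²−2.84²) = 2.046; After the difference (first − rest): starting from the r=9 cylinder, the r=10 sphere at (9.5, 7) partially overlaps it — only the 48.82 mm² overlap (of its 222.02 mm²) is removed, clipping the outline; the r=3.5 sphere at (4.5, 7.5) misses the remaining region (no effect) — 1 connected region. Overall, the cross-section is a single solid region. The nearest boundary edge runs (-7.79, 4.50)→(-6.36, 6.36); distance from the point to it = 1.67 mm. The point is inside the cross-section and 1.67 mm from the nearest boundary — more than the 0.8 mm shell width (2 × 0.4), so it's in the infill interior.

infill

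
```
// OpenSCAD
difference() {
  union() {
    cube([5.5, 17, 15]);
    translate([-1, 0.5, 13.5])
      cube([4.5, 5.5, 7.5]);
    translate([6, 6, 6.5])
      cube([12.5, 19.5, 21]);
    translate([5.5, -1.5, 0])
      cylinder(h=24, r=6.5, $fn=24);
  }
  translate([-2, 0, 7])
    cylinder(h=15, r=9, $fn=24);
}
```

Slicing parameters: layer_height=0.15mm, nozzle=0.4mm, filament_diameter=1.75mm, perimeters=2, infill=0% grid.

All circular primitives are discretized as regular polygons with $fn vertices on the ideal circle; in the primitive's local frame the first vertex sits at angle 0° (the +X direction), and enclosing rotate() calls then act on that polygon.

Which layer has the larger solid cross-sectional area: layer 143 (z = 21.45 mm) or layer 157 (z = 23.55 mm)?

Layer 143 (z = 21.45): the cube is absent (z outside [0, 15]); the cube at (-1, 0.5) does not reach this height (z outside [13.5, 21]); the 12.5×19.5 cube at (6, 6) contributes its full rectangle (area 243.75 mm²); the cylinder at (5.5, -1.5): section is a regular 24-gon, circumradius r=6.5 (area = (24/2)·6.500²·sin(360°/24) = 131.22 mm²); Taking the union: the 2 present regions are separate (no shared area or edge), so areas and boundary lengths simply add and each stays a separate island — area = 374.97 mm²; the cylinder at (-2, 0): section is a regular 24-gon, circumradius r=9 (area = (24/2)·9.000²·sin(360°/24) = 251.57 mm²); Taking the first minus the rest: starting from that combined region (374.97 mm²), the r=9 cylinder at (-2, 0) partially overlaps it — only the 71.51 mm² overlap (of its 251.57 mm²) is removed, clipping the outline — area = 303.46 mm². So its area = 303.46 mm². Layer 157 (z = 23.55): the cube is not intersected at this z (z outside [0, 15]); the cube at (-1, 0.5) is absent (z outside [13.5, 21]); the cube at (6, 6) is present — its section is the full 12.5×19.5 rectangle (area 243.75 mm²); the r=6.5 cylinder at (5.5, -1.5) gives a regular 24-gon of circumradius 6.5 (constant along its height) (area = (24/2)·6.500²·sin(360°/24) = 131.22 mm²); Merging all regions: the 2 present regions are separate (no shared area or edge), so areas and boundary lengths simply add and each stays a separate island — area = 374.97 mm²; the cylinder at (-2, 0) is not intersected at this z (z outside [7, 22]); Taking the first minus the rest: none of the subtracted shapes is present at this height, so that combined region is unchanged — area = 374.97 mm². So its area = 374.97 mm². Layer 157 is larger (374.97 vs 303.46 mm²).

layer 157 (z = 23.55 mm)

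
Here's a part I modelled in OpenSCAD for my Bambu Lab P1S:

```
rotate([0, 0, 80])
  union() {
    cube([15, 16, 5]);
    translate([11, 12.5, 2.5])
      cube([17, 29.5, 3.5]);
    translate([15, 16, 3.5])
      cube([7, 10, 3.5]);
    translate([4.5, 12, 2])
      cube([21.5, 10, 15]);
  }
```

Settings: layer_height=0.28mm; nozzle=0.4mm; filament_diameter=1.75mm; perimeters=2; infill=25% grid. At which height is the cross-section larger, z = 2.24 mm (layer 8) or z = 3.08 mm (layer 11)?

Layer 8 (z = 2.24): the 15×16 cube contributes its full rectangle (area 240.00 mm²); the cube at (11, 12.5) does not reach this height (z outside [2.5, 6]); the cube at (15, 16) is absent (z outside [3.5, 7]); the cube at (4.5, 12) is present — its section is the full 21.5×10 rectangle (area 215.00 mm²); Taking the union: the regions partially overlap — summed areas 455.00 mm² minus the doubly-counted overlap 42.00 mm² gives 413.00 mm² — area = 413.00 mm²; (rotated 80° about Z; rotation is an isometry so areas/perimeters/island counts are preserved). So its area = 413.00 mm². Layer 11 (z = 3.08): the cube is present — its section is the full 15×16 rectangle (area 240.00 mm²); the cube at (11, 12.5) is present — its section is the full 17×29.5 rectangle (area 501.50 mm²); the cube at (15, 16) does not reach this height (z outside [3.5, 7]); the cube at (4.5, 12) is present — its section is the full 21.5×10 rectangle (area 215.00 mm²); Taking the union: the regions partially overlap — summed areas 956.50 mm² minus the doubly-counted overlap 184.50 mm² gives 772.00 mm² — area = 772.00 mm²; (rotated 80° about Z; rotation is an isometry so areas/perimeters/island counts are preserved). So its area = 772.00 mm². Layer 11 is larger (772.00 vs 413.00 mm²).

layer 11 (z = 3.08 mm)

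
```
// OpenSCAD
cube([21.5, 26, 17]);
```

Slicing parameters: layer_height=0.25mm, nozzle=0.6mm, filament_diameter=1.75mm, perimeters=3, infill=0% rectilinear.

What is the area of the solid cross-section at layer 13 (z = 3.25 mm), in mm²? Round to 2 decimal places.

At z = 3.25 mm: the 21.5×26 cube contributes its full rectangle (area 559.00 mm²). Overall, the cross-section is a single solid region. Net area = 559.00 mm².

559.00 mm²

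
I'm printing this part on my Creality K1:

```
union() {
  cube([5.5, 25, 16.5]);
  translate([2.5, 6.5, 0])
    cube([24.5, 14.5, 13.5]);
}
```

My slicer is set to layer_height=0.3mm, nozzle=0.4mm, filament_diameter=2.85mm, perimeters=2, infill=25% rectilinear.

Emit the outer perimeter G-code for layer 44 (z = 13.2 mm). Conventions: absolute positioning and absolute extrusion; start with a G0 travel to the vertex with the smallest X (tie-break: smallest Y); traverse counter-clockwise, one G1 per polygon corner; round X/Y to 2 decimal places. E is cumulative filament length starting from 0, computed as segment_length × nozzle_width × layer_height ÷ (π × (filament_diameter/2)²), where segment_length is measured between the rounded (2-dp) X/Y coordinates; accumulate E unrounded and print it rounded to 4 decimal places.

G0 X0.00 Y0.00 Z13.20
G1 X5.50 Y0.00 E0.1035
G1 X5.50 Y6.50 E0.2257
G1 X27.00 Y6.50 E0.6302
G1 X27.00 Y21.00 E0.9029
G1 X5.50 Y21.00 E1.3073
G1 X5.50 Y25.00 E1.3826
G1 X0.00 Y25.00 E1.4860
G1 X0.00 Y0.00 E1.9563

At z = 13.2 mm: the cube (footprint 5.5×25) is included at this height; the cube at (2.5, 6.5) is present — its section is the full 24.5×14.5 rectangle; Combining (union): the regions partially overlap (shared area 43.50 mm²), so overlapping operands fuse into one piece — 1 connected region. The outline is a single polygon with 8 vertices. Extrusion per mm of travel: 0.4 × 0.3 / (π × 1.425²) = 0.018811. Accumulating E over each segment gives final E = 1.9563.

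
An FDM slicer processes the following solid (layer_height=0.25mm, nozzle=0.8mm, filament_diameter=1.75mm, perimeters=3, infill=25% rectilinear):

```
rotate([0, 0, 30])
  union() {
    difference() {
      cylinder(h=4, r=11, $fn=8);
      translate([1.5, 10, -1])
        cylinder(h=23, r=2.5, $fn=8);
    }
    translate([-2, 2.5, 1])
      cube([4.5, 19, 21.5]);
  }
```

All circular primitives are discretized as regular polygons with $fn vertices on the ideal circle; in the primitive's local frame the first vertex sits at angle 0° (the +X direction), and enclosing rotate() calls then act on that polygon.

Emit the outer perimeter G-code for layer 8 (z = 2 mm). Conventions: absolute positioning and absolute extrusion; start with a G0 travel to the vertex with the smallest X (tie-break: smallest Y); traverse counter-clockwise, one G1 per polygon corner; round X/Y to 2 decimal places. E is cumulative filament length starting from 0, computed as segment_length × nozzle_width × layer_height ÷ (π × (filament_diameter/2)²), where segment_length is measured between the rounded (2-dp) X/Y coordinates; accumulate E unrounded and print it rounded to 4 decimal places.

G0 X-12.48 Y17.62 Z2.00
G1 X-6.82 Y7.81 E0.9417
G1 X-10.63 Y2.85 E1.4618
G1 X-9.53 Y-5.50 E2.1621
G1 X-2.85 Y-10.63 E2.8624
G1 X5.50 Y-9.53 E3.5627
G1 X10.63 Y-2.85 E4.2631
G1 X9.53 Y5.50 E4.9634
G1 X2.85 Y10.63 E5.6637
G1 X-1.46 Y10.06 E6.0252
G1 X-1.29 Y8.76 E6.1342
G1 X-1.79 Y8.10 E6.2031
G1 X-8.58 Y19.87 E7.3329
G1 X-12.48 Y17.62 E7.7073

At z = 2 mm: the r=11 cylinder contributes a regular 8-gon of circumradius 11; the r=2.5 cylinder at (1.5, 10) contributes a regular 8-gon of circumradius 2.5; After the difference (first − rest): starting from the r=11 cylinder, the r=2.5 cylinder at (1.5, 10) partially overlaps it — only the 10.31 mm² overlap (of its 17.68 mm²) is removed, clipping the outline — 1 connected region; the cube at (-2, 2.5) is present — its section is the full 4.5×19 rectangle; Combining (union): the regions partially overlap (shared area 27.50 mm²), so overlapping operands fuse into one piece — 1 connected region; (rotated 30° about Z; rotation is an isometry so areas/perimeters/island counts are preserved). The outline is a single polygon with 13 vertices. Extrusion per mm of travel: 0.8 × 0.25 / (π × 0.875²) = 0.083150. Accumulating E over each segment gives final E = 7.7073.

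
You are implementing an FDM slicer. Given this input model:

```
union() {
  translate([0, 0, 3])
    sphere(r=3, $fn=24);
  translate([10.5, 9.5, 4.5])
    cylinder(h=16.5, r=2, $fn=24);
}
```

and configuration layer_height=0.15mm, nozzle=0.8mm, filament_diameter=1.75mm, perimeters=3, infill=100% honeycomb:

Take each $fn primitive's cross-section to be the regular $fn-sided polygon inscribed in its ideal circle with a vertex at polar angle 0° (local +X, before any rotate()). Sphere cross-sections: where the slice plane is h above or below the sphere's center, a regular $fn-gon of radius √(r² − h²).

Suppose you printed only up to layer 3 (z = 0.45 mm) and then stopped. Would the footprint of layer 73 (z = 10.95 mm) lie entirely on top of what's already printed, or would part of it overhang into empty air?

part overhangs

Compare the two slices. At z = 0.45: the r=3 sphere contributes a regular 24-gon of circumradius √(3²−2.55²) = 1.580 (area = (24/2)·1.580²·sin(360°/24) = 7.76 mm²); the cylinder at (10.5, 9.5) is absent (z outside [4.5, 21]); Taking the union: only the r=3 sphere is present, so the union is just that shape — area = 7.76 mm². At z = 10.95: the sphere is absent (|z−center|=7.950 > r=3); the r=2 cylinder at (10.5, 9.5) gives a regular 24-gon of circumradius 2 (constant along its height) (area = (24/2)·2.000²·sin(360°/24) = 12.42 mm²); Taking the union: only the r=2 cylinder at (10.5, 9.5) is present, so the union is just that shape — area = 12.42 mm². Checking containment: at z = 10.95 the cross-section extends beyond the z = 0.45 cross-section by about 12.42 mm².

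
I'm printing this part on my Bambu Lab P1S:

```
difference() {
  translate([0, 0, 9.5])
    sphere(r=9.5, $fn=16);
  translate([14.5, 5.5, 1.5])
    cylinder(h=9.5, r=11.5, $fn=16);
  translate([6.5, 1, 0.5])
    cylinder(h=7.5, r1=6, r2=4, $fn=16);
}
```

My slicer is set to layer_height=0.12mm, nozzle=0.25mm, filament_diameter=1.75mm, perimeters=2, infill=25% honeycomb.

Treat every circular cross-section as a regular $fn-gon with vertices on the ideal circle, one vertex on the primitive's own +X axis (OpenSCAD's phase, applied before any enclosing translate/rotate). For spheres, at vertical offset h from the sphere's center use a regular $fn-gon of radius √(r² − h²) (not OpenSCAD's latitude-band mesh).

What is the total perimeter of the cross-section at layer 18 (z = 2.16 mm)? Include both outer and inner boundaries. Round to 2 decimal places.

At z = 2.16 mm: the sphere: section is a regular 16-gon, circumradius = √(r²−h²) = √(9.5²−7.34²) = 6.031 (perimeter = 2·16·6.031·sin(180°/16) = 37.65 mm); the r=11.5 cylinder at (14.5, 5.5) contributes a regular 16-gon of circumradius 11.5 (perimeter = 2·16·11.500·sin(180°/16) = 71.79 mm); the cone at (6.5, 1) contributes a regular 16-gon of circumradius 5.557 (interpolated between r1=6 and r2=4 at t=0.221) (perimeter = 2·16·5.557·sin(180°/16) = 34.69 mm); Subtracting the remaining from the first: starting from the r=9.5 sphere, the r=11.5 cylinder at (14.5, 5.5) partially overlaps it — only the 8.64 mm² overlap (of its 404.88 mm²) is removed, clipping the outline; the cone at (6.5, 1) partially overlaps it — only the 23.22 mm² overlap (of its 94.55 mm²) is removed, clipping the outline — boundary = 38.03 mm. Overall, the cross-section is a single solid region. Total boundary length (outer) = 38.03 mm.

38.03 mm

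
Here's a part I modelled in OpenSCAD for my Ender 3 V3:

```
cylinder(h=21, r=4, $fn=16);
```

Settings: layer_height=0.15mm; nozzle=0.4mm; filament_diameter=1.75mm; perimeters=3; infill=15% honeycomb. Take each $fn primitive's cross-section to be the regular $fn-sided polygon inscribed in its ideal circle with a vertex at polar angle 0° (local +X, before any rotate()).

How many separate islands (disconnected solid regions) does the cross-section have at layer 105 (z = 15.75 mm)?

1

At z = 15.75 mm: the cylinder: section is a regular 16-gon, circumradius r=4. Overall, the cross-section is a single solid region. Island count = 1.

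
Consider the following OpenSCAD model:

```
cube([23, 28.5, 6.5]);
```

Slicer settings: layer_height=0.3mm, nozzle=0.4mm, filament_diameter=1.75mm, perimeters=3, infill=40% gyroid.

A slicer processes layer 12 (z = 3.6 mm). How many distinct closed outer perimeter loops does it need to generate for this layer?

1

At z = 3.6 mm: the 23×28.5 cube contributes its full rectangle. The result has 1 disconnected region.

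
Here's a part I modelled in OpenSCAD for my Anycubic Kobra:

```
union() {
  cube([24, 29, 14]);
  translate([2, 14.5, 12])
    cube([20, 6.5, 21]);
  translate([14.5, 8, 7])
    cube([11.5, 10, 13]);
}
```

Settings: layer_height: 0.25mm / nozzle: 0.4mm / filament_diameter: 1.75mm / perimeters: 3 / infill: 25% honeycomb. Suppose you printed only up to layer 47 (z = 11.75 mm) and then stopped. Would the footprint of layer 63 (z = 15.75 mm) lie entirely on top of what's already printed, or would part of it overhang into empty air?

Compare the two slices. At z = 11.75: the cube (footprint 24×29) is included at this height (area 696.00 mm²); the cube at (2, 14.5) is absent (z outside [12, 33]); the cube at (14.5, 8) (footprint 11.5×10) is included at this height (area 115.00 mm²); Taking the union: the regions partially overlap — summed areas 811.00 mm² minus the doubly-counted overlap 95.00 mm² gives 716.00 mm² — area = 716.00 mm². At z = 15.75: the cube does not reach this height (z outside [0, 14]); the 20×6.5 cube at (2, 14.5) contributes its full rectangle (area 130.00 mm²); the cube at (14.5, 8) (footprint 11.5×10) is included at this height (area 115.00 mm²); Combining (union): the regions partially overlap — summed areas 245.00 mm² minus the doubly-counted overlap 26.25 mm² gives 218.75 mm² — area = 218.75 mm². Checking containment: the cross-section at z = 15.75 is a subset of the cross-section at z = 11.75.

entirely on top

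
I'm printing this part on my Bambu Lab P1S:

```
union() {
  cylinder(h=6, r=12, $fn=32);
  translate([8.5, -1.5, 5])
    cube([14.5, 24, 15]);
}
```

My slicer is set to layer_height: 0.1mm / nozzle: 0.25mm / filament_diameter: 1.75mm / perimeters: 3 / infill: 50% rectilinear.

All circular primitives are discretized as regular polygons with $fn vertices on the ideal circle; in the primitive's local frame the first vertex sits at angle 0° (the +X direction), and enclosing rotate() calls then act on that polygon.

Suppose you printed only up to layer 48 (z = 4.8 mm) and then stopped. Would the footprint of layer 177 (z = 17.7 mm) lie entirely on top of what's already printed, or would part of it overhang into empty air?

part overhangs

Compare the two slices. At z = 4.8: the r=12 cylinder gives a regular 32-gon of circumradius 12 (constant along its height) (area = (32/2)·12.000²·sin(360°/32) = 449.49 mm²); the cube at (8.5, -1.5) does not reach this height (z outside [5, 20]); Taking the union: only the r=12 cylinder is present, so the union is just that shape — area = 449.49 mm². At z = 17.7: the cylinder is not intersected at this z (z outside [0, 6]); the 14.5×24 cube at (8.5, -1.5) contributes its full rectangle (area 348.00 mm²); Merging all regions: only the 14.5×24 cube at (8.5, -1.5) is present, so the union is just that shape — area = 348.00 mm². Checking containment: at z = 17.7 the cross-section extends beyond the z = 4.8 cross-section by about 322.80 mm².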